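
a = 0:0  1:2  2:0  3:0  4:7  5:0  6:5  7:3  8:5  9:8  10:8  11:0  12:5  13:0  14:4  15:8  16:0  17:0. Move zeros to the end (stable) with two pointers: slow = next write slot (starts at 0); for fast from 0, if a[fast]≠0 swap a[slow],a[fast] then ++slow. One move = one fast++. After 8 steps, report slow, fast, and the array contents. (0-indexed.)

(s=0,f=0) a[fast]=0 → fast++
(s=0,f=1) a[fast]=2≠0 swap→a[0]=2 → slow++,fast++
(s=1,f=2) a[fast]=0 → fast++
(s=1,f=3) a[fast]=0 → fast++
(s=1,f=4) a[fast]=7≠0 swap→a[1]=7 → slow++,fast++
(s=2,f=5) a[fast]=0 → fast++
(s=2,f=6) a[fast]=5≠0 swap→a[2]=5 → slow++,fast++
(s=3,f=7) a[fast]=3≠0 swap→a[3]=3 → slow++,fast++

slow=4, fast=8, a=[2, 7, 5, 3, 0, 0, 0, 0, 5, 8, 8, 0, 5, 0, 4, 8, 0, 0]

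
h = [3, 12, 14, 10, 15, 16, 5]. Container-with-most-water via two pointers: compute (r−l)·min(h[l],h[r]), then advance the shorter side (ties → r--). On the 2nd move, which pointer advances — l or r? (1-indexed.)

l=1 r=7: min(3,5)*6=18 best=18 *, l++
l=2 r=7: min(12,5)*5=25 best=25 *, r--

r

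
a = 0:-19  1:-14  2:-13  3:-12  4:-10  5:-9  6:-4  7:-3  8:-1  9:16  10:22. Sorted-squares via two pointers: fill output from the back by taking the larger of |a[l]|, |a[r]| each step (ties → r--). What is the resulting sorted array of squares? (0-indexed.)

[1, 9, 16, 81, 100, 144, 169, 196, 256, 361, 484]

[0,10] |-19|<=|22| out[10]=484 → r--
[0,9] |-19|>|16| out[9]=361 → l++
[1,9] |-14|<=|16| out[8]=256 → r--
[1,8] |-14|>|-1| out[7]=196 → l++
[2,8] |-13|>|-1| out[6]=169 → l++
[3,8] |-12|>|-1| out[5]=144 → l++
[4,8] |-10|>|-1| out[4]=100 → l++
[5,8] |-9|>|-1| out[3]=81 → l++
[6,8] |-4|>|-1| out[2]=16 → l++
[7,8] |-3|>|-1| out[1]=9 → l++
[8,8] |-1|<=|-1| out[0]=1 → r--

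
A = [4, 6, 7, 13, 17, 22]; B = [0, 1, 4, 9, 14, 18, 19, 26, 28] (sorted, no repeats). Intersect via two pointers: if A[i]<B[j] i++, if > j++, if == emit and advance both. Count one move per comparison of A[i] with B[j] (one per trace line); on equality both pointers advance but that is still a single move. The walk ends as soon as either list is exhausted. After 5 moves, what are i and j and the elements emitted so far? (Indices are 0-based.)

i=3, j=3, emitted=[4]

i=0 j=0: 4>0, j++
i=0 j=1: 4>1, j++
i=0 j=2: 4==4 emit, i++,j++
i=1 j=3: 6<9, i++
i=2 j=3: 7<9, i++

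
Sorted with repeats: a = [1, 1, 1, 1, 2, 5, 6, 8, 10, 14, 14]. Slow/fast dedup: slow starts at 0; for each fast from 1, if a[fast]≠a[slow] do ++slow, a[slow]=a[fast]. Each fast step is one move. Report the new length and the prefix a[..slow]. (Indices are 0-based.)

slow=0 fast=1: a[fast]=1=a[slow] dup, fast++
slow=0 fast=2: a[fast]=1=a[slow] dup, fast++
slow=0 fast=3: a[fast]=1=a[slow] dup, fast++
slow=0 fast=4: a[fast]=2≠a[slow]=1 write a[1]=2, slow++,fast++
slow=1 fast=5: a[fast]=5≠a[slow]=2 write a[2]=5, slow++,fast++
slow=2 fast=6: a[fast]=6≠a[slow]=5 write a[3]=6, slow++,fast++
slow=3 fast=7: a[fast]=8≠a[slow]=6 write a[4]=8, slow++,fast++
slow=4 fast=8: a[fast]=10≠a[slow]=8 write a[5]=10, slow++,fast++
slow=5 fast=9: a[fast]=14≠a[slow]=10 write a[6]=14, slow++,fast++
slow=6 fast=10: a[fast]=14=a[slow] dup, fast++

length 7; prefix = [1, 2, 5, 6, 8, 10, 14]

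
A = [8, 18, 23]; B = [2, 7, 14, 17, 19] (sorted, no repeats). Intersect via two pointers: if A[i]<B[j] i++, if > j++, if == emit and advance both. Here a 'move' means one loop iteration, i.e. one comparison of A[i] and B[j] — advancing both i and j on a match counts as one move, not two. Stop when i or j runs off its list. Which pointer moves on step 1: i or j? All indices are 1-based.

j

i=1 j=1: 8>2, j++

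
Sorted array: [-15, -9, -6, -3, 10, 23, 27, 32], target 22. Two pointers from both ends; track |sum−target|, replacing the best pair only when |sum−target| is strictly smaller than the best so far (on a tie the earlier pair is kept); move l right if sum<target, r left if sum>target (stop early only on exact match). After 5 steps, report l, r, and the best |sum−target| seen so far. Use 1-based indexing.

l=4, r=6, best |Δ|=1

[1,8] -15+32=17 d=5 * → l++
[2,8] -9+32=23 d=1 * → r--
[2,7] -9+27=18 d=4 → l++
[3,7] -6+27=21 d=1 → l++
[4,7] -3+27=24 d=2 → r--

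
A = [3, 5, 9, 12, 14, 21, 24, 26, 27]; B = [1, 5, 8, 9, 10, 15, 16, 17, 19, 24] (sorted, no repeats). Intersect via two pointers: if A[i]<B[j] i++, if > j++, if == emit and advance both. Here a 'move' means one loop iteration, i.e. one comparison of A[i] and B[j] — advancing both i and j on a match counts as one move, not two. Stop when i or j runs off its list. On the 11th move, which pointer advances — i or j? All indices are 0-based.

j

i=0 j=0: 3>1, j++
i=0 j=1: 3<5, i++
i=1 j=1: 5==5 emit, i++,j++
i=2 j=2: 9>8, j++
i=2 j=3: 9==9 emit, i++,j++
i=3 j=4: 12>10, j++
i=3 j=5: 12<15, i++
i=4 j=5: 14<15, i++
i=5 j=5: 21>15, j++
i=5 j=6: 21>16, j++
i=5 j=7: 21>17, j++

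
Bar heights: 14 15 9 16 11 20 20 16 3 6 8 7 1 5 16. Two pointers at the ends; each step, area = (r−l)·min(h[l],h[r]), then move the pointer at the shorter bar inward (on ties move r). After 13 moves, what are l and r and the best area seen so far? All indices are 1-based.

l=6, r=7, best area=196

l=1 r=15: min(14,16)*14=196 best=196 *, l++
l=2 r=15: min(15,16)*13=195 best=196, l++
l=3 r=15: min(9,16)*12=108 best=196, l++
l=4 r=15: min(16,16)*11=176 best=196, r--
l=4 r=14: min(16,5)*10=50 best=196, r--
l=4 r=13: min(16,1)*9=9 best=196, r--
l=4 r=12: min(16,7)*8=56 best=196, r--
l=4 r=11: min(16,8)*7=56 best=196, r--
l=4 r=10: min(16,6)*6=36 best=196, r--
l=4 r=9: min(16,3)*5=15 best=196, r--
l=4 r=8: min(16,16)*4=64 best=196, r--
l=4 r=7: min(16,20)*3=48 best=196, l++
l=5 r=7: min(11,20)*2=22 best=196, l++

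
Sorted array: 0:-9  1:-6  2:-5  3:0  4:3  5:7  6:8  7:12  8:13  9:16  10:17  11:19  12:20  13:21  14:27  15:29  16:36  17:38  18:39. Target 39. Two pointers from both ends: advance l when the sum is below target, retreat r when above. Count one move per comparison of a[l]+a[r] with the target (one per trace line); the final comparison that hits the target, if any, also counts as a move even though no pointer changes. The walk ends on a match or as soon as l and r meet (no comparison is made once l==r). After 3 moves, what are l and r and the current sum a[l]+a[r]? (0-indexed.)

l=3, r=18, sum=39

[0,18] -9+39=30 <39 → l++
[1,18] -6+39=33 <39 → l++
[2,18] -5+39=34 <39 → l++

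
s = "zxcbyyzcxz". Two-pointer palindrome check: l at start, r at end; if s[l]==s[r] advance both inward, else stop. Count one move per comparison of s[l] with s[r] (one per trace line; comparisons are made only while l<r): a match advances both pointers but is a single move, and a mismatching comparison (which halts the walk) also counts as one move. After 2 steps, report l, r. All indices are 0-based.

l=2, r=7

l=0 r=9: 'z'=='z', l++,r--
l=1 r=8: 'x'=='x', l++,r--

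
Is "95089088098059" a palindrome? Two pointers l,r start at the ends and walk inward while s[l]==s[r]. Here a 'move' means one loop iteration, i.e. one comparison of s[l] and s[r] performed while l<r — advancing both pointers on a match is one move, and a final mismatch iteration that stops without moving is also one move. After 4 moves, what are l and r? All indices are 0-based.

l=0 r=13: '9'=='9', l++,r--
l=1 r=12: '5'=='5', l++,r--
l=2 r=11: '0'=='0', l++,r--
l=3 r=10: '8'=='8', l++,r--

l=4, r=9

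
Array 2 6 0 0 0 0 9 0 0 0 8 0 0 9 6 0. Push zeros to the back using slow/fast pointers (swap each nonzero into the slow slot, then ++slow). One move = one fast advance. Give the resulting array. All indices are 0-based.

[2, 6, 9, 8, 9, 6, 0, 0, 0, 0, 0, 0, 0, 0, 0, 0]

slow=0 fast=0: a[fast]=2≠0 swap→a[0]=2, slow++,fast++
slow=1 fast=1: a[fast]=6≠0 swap→a[1]=6, slow++,fast++
slow=2 fast=2: a[fast]=0, fast++
slow=2 fast=3: a[fast]=0, fast++
slow=2 fast=4: a[fast]=0, fast++
slow=2 fast=5: a[fast]=0, fast++
slow=2 fast=6: a[fast]=9≠0 swap→a[2]=9, slow++,fast++
slow=3 fast=7: a[fast]=0, fast++
slow=3 fast=8: a[fast]=0, fast++
slow=3 fast=9: a[fast]=0, fast++
slow=3 fast=10: a[fast]=8≠0 swap→a[3]=8, slow++,fast++
slow=4 fast=11: a[fast]=0, fast++
slow=4 fast=12: a[fast]=0, fast++
slow=4 fast=13: a[fast]=9≠0 swap→a[4]=9, slow++,fast++
slow=5 fast=14: a[fast]=6≠0 swap→a[5]=6, slow++,fast++
slow=6 fast=15: a[fast]=0, fast++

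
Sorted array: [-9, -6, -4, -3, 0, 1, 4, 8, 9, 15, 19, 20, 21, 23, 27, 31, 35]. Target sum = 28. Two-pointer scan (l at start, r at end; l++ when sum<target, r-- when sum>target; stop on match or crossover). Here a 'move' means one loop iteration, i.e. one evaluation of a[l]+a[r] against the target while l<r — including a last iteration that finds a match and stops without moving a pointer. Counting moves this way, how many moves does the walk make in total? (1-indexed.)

[1,17] -9+35=26 <28 → l++
[2,17] -6+35=29 >28 → r--
[2,16] -6+31=25 <28 → l++
[3,16] -4+31=27 <28 → l++
[4,16] -3+31=28 → found

5 moves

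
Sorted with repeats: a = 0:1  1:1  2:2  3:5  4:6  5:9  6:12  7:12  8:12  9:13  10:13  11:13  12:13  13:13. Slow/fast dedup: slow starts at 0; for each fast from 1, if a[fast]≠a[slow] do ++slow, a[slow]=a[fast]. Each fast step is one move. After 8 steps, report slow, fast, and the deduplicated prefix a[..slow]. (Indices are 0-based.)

slow=5, fast=9, prefix=[1, 2, 5, 6, 9, 12]

(s=0,f=1) a[fast]=1=a[slow] dup → fast++
(s=0,f=2) a[fast]=2≠a[slow]=1 write a[1]=2 → slow++,fast++
(s=1,f=3) a[fast]=5≠a[slow]=2 write a[2]=5 → slow++,fast++
(s=2,f=4) a[fast]=6≠a[slow]=5 write a[3]=6 → slow++,fast++
(s=3,f=5) a[fast]=9≠a[slow]=6 write a[4]=9 → slow++,fast++
(s=4,f=6) a[fast]=12≠a[slow]=9 write a[5]=12 → slow++,fast++
(s=5,f=7) a[fast]=12=a[slow] dup → fast++
(s=5,f=8) a[fast]=12=a[slow] dup → fast++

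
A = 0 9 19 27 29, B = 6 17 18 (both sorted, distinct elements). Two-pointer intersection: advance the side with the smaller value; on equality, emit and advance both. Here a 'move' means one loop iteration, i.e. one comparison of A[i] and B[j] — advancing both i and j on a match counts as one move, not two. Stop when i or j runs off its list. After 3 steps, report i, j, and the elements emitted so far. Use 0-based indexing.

i=0 j=0: 0<6, i++
i=1 j=0: 9>6, j++
i=1 j=1: 9<17, i++

i=2, j=1, emitted=[]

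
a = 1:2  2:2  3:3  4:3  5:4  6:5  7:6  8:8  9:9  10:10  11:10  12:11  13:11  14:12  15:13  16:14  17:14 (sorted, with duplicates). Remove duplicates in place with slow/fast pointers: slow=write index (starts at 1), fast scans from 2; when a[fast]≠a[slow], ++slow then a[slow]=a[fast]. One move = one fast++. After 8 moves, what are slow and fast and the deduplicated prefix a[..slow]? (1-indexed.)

slow=7, fast=10, prefix=[2, 3, 4, 5, 6, 8, 9]

slow=1 fast=2: a[fast]=2=a[slow] dup, fast++
slow=1 fast=3: a[fast]=3≠a[slow]=2 write a[2]=3, slow++,fast++
slow=2 fast=4: a[fast]=3=a[slow] dup, fast++
slow=2 fast=5: a[fast]=4≠a[slow]=3 write a[3]=4, slow++,fast++
slow=3 fast=6: a[fast]=5≠a[slow]=4 write a[4]=5, slow++,fast++
slow=4 fast=7: a[fast]=6≠a[slow]=5 write a[5]=6, slow++,fast++
slow=5 fast=8: a[fast]=8≠a[slow]=6 write a[6]=8, slow++,fast++
slow=6 fast=9: a[fast]=9≠a[slow]=8 write a[7]=9, slow++,fast++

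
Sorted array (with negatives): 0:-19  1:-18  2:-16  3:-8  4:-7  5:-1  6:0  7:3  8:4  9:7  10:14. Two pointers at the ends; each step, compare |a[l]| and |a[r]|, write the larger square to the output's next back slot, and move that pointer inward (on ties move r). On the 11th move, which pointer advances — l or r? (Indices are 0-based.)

r

[0,10] |-19|>|14| out[10]=361 → l++
[1,10] |-18|>|14| out[9]=324 → l++
[2,10] |-16|>|14| out[8]=256 → l++
[3,10] |-8|<=|14| out[7]=196 → r--
[3,9] |-8|>|7| out[6]=64 → l++
[4,9] |-7|<=|7| out[5]=49 → r--
[4,8] |-7|>|4| out[4]=49 → l++
[5,8] |-1|<=|4| out[3]=16 → r--
[5,7] |-1|<=|3| out[2]=9 → r--
[5,6] |-1|>|0| out[1]=1 → l++
[6,6] |0|<=|0| out[0]=0 → r--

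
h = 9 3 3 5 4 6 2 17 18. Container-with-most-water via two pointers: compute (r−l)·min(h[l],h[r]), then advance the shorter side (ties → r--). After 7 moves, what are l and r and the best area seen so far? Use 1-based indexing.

l=1 r=9: min(9,18)*8=72 best=72 *, l++
l=2 r=9: min(3,18)*7=21 best=72, l++
l=3 r=9: min(3,18)*6=18 best=72, l++
l=4 r=9: min(5,18)*5=25 best=72, l++
l=5 r=9: min(4,18)*4=16 best=72, l++
l=6 r=9: min(6,18)*3=18 best=72, l++
l=7 r=9: min(2,18)*2=4 best=72, l++

l=8, r=9, best area=72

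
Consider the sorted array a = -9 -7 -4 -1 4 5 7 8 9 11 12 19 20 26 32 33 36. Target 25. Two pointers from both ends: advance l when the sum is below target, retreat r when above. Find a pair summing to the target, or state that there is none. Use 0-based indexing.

(-7, 32)

l=0 r=16: -9+36=27 >25, r--
l=0 r=15: -9+33=24 <25, l++
l=1 r=15: -7+33=26 >25, r--
l=1 r=14: -7+32=25, found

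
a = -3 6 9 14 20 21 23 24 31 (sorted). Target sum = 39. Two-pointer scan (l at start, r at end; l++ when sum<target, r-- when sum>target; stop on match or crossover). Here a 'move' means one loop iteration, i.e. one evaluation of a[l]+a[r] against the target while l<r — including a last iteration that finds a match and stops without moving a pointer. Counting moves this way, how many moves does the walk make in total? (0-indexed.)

8 moves

l=0 r=8: -3+31=28 <39, l++
l=1 r=8: 6+31=37 <39, l++
l=2 r=8: 9+31=40 >39, r--
l=2 r=7: 9+24=33 <39, l++
l=3 r=7: 14+24=38 <39, l++
l=4 r=7: 20+24=44 >39, r--
l=4 r=6: 20+23=43 >39, r--
l=4 r=5: 20+21=41 >39, r--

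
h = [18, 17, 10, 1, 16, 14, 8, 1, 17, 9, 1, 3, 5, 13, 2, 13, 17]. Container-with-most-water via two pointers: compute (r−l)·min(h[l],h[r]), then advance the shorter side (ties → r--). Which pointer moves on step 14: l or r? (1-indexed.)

r

l=1 r=17: min(18,17)*16=272 best=272 *, r--
l=1 r=16: min(18,13)*15=195 best=272, r--
l=1 r=15: min(18,2)*14=28 best=272, r--
l=1 r=14: min(18,13)*13=169 best=272, r--
l=1 r=13: min(18,5)*12=60 best=272, r--
l=1 r=12: min(18,3)*11=33 best=272, r--
l=1 r=11: min(18,1)*10=10 best=272, r--
l=1 r=10: min(18,9)*9=81 best=272, r--
l=1 r=9: min(18,17)*8=136 best=272, r--
l=1 r=8: min(18,1)*7=7 best=272, r--
l=1 r=7: min(18,8)*6=48 best=272, r--
l=1 r=6: min(18,14)*5=70 best=272, r--
l=1 r=5: min(18,16)*4=64 best=272, r--
l=1 r=4: min(18,1)*3=3 best=272, r--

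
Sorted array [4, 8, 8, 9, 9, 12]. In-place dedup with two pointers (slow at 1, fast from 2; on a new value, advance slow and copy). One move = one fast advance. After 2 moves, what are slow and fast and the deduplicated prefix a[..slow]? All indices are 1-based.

slow=2, fast=4, prefix=[4, 8]

slow=1 fast=2: a[fast]=8≠a[slow]=4 write a[2]=8, slow++,fast++
slow=2 fast=3: a[fast]=8=a[slow] dup, fast++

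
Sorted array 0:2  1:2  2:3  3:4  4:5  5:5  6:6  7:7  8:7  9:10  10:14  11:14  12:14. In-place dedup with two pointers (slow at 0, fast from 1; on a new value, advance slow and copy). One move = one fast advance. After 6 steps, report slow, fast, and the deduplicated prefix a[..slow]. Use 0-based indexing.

slow=4, fast=7, prefix=[2, 3, 4, 5, 6]

slow=0 fast=1: a[fast]=2=a[slow] dup, fast++
slow=0 fast=2: a[fast]=3≠a[slow]=2 write a[1]=3, slow++,fast++
slow=1 fast=3: a[fast]=4≠a[slow]=3 write a[2]=4, slow++,fast++
slow=2 fast=4: a[fast]=5≠a[slow]=4 write a[3]=5, slow++,fast++
slow=3 fast=5: a[fast]=5=a[slow] dup, fast++
slow=3 fast=6: a[fast]=6≠a[slow]=5 write a[4]=6, slow++,fast++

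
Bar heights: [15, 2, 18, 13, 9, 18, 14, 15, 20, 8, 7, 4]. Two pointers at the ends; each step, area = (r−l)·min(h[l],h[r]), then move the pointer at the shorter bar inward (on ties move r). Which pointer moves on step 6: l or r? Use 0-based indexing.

[0,11] min(15,4)*11=44 best=44 * → r--
[0,10] min(15,7)*10=70 best=70 * → r--
[0,9] min(15,8)*9=72 best=72 * → r--
[0,8] min(15,20)*8=120 best=120 * → l++
[1,8] min(2,20)*7=14 best=120 → l++
[2,8] min(18,20)*6=108 best=120 → l++

l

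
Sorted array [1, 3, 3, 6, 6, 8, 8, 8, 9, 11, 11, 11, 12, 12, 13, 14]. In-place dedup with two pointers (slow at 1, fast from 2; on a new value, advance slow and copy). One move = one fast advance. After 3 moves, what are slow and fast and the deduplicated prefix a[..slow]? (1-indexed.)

slow=1 fast=2: a[fast]=3≠a[slow]=1 write a[2]=3, slow++,fast++
slow=2 fast=3: a[fast]=3=a[slow] dup, fast++
slow=2 fast=4: a[fast]=6≠a[slow]=3 write a[3]=6, slow++,fast++

slow=3, fast=5, prefix=[1, 3, 6]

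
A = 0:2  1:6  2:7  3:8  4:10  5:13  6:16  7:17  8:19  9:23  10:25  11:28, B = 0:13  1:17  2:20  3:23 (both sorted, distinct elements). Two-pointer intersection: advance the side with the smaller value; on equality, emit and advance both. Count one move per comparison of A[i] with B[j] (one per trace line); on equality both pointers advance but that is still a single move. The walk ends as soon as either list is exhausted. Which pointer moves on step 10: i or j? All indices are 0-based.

j

[i=0,j=0] 2<13 → i++
[i=1,j=0] 6<13 → i++
[i=2,j=0] 7<13 → i++
[i=3,j=0] 8<13 → i++
[i=4,j=0] 10<13 → i++
[i=5,j=0] 13==13 emit → i++,j++
[i=6,j=1] 16<17 → i++
[i=7,j=1] 17==17 emit → i++,j++
[i=8,j=2] 19<20 → i++
[i=9,j=2] 23>20 → j++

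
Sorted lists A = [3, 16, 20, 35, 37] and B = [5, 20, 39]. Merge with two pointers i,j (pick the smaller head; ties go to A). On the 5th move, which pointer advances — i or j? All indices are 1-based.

i=1 j=1: A[i]=3<=B[j]=5 take 3, i++
i=2 j=1: A[i]=16>B[j]=5 take 5, j++
i=2 j=2: A[i]=16<=B[j]=20 take 16, i++
i=3 j=2: A[i]=20<=B[j]=20 take 20, i++
i=4 j=2: A[i]=35>B[j]=20 take 20, j++

j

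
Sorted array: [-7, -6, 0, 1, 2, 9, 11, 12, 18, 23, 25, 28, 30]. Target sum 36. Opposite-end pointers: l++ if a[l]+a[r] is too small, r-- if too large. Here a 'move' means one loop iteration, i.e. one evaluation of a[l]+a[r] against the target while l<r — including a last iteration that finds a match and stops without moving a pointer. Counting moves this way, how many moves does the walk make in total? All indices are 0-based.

l=0 r=12: -7+30=23 <36, l++
l=1 r=12: -6+30=24 <36, l++
l=2 r=12: 0+30=30 <36, l++
l=3 r=12: 1+30=31 <36, l++
l=4 r=12: 2+30=32 <36, l++
l=5 r=12: 9+30=39 >36, r--
l=5 r=11: 9+28=37 >36, r--
l=5 r=10: 9+25=34 <36, l++
l=6 r=10: 11+25=36, found

9 moves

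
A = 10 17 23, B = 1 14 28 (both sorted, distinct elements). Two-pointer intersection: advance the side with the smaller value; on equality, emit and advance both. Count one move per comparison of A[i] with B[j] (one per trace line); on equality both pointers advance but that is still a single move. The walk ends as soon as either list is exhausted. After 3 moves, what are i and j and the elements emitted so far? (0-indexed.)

i=1, j=2, emitted=[]

i=0 j=0: 10>1, j++
i=0 j=1: 10<14, i++
i=1 j=1: 17>14, j++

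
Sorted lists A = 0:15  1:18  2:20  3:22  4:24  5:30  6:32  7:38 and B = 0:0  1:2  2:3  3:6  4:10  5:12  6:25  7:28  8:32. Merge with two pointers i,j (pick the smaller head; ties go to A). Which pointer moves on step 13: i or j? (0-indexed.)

i=0 j=0: A[i]=15>B[j]=0 take 0, j++
i=0 j=1: A[i]=15>B[j]=2 take 2, j++
i=0 j=2: A[i]=15>B[j]=3 take 3, j++
i=0 j=3: A[i]=15>B[j]=6 take 6, j++
i=0 j=4: A[i]=15>B[j]=10 take 10, j++
i=0 j=5: A[i]=15>B[j]=12 take 12, j++
i=0 j=6: A[i]=15<=B[j]=25 take 15, i++
i=1 j=6: A[i]=18<=B[j]=25 take 18, i++
i=2 j=6: A[i]=20<=B[j]=25 take 20, i++
i=3 j=6: A[i]=22<=B[j]=25 take 22, i++
i=4 j=6: A[i]=24<=B[j]=25 take 24, i++
i=5 j=6: A[i]=30>B[j]=25 take 25, j++
i=5 j=7: A[i]=30>B[j]=28 take 28, j++

j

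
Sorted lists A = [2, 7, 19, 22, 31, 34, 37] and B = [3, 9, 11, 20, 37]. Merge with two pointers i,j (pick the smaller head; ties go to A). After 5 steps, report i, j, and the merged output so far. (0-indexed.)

[i=0,j=0] A[i]=2<=B[j]=3 take 2 → i++
[i=1,j=0] A[i]=7>B[j]=3 take 3 → j++
[i=1,j=1] A[i]=7<=B[j]=9 take 7 → i++
[i=2,j=1] A[i]=19>B[j]=9 take 9 → j++
[i=2,j=2] A[i]=19>B[j]=11 take 11 → j++

i=2, j=3, merged so far=[2, 3, 7, 9, 11]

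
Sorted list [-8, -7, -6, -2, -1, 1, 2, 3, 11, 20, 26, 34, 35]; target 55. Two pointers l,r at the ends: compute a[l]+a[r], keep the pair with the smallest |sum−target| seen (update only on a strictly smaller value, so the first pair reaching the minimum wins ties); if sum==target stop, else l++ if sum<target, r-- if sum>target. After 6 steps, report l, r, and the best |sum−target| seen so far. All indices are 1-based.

l=1 r=13: -8+35=27 d=28 *, l++
l=2 r=13: -7+35=28 d=27 *, l++
l=3 r=13: -6+35=29 d=26 *, l++
l=4 r=13: -2+35=33 d=22 *, l++
l=5 r=13: -1+35=34 d=21 *, l++
l=6 r=13: 1+35=36 d=19 *, l++

l=7, r=13, best |Δ|=19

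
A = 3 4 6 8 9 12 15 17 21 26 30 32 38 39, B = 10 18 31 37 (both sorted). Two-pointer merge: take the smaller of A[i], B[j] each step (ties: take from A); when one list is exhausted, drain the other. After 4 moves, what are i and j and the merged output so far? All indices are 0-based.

i=4, j=0, merged so far=[3, 4, 6, 8]

[i=0,j=0] A[i]=3<=B[j]=10 take 3 → i++
[i=1,j=0] A[i]=4<=B[j]=10 take 4 → i++
[i=2,j=0] A[i]=6<=B[j]=10 take 6 → i++
[i=3,j=0] A[i]=8<=B[j]=10 take 8 → i++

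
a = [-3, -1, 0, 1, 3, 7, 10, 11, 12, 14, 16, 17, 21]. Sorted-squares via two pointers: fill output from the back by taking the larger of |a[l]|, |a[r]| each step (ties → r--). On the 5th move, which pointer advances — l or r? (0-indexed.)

[0,12] |-3|<=|21| out[12]=441 → r--
[0,11] |-3|<=|17| out[11]=289 → r--
[0,10] |-3|<=|16| out[10]=256 → r--
[0,9] |-3|<=|14| out[9]=196 → r--
[0,8] |-3|<=|12| out[8]=144 → r--

r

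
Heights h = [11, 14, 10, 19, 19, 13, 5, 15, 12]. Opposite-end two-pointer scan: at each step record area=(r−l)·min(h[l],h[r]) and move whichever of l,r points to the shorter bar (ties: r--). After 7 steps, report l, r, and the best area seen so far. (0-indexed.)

[0,8] min(11,12)*8=88 best=88 * → l++
[1,8] min(14,12)*7=84 best=88 → r--
[1,7] min(14,15)*6=84 best=88 → l++
[2,7] min(10,15)*5=50 best=88 → l++
[3,7] min(19,15)*4=60 best=88 → r--
[3,6] min(19,5)*3=15 best=88 → r--
[3,5] min(19,13)*2=26 best=88 → r--

l=3, r=4, best area=88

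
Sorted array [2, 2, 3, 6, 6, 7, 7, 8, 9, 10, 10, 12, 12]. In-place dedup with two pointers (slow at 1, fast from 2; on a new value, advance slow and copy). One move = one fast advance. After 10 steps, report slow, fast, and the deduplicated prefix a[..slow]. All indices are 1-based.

slow=7, fast=12, prefix=[2, 3, 6, 7, 8, 9, 10]

slow=1 fast=2: a[fast]=2=a[slow] dup, fast++
slow=1 fast=3: a[fast]=3≠a[slow]=2 write a[2]=3, slow++,fast++
slow=2 fast=4: a[fast]=6≠a[slow]=3 write a[3]=6, slow++,fast++
slow=3 fast=5: a[fast]=6=a[slow] dup, fast++
slow=3 fast=6: a[fast]=7≠a[slow]=6 write a[4]=7, slow++,fast++
slow=4 fast=7: a[fast]=7=a[slow] dup, fast++
slow=4 fast=8: a[fast]=8≠a[slow]=7 write a[5]=8, slow++,fast++
slow=5 fast=9: a[fast]=9≠a[slow]=8 write a[6]=9, slow++,fast++
slow=6 fast=10: a[fast]=10≠a[slow]=9 write a[7]=10, slow++,fast++
slow=7 fast=11: a[fast]=10=a[slow] dup, fast++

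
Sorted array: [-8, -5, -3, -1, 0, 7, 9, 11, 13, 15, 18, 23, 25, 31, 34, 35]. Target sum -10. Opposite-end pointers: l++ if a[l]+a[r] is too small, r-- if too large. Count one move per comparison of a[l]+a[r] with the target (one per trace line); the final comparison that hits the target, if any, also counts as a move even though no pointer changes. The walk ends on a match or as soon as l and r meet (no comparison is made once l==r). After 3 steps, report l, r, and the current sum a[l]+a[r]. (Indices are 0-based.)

l=0, r=12, sum=17

l=0 r=15: -8+35=27 >-10, r--
l=0 r=14: -8+34=26 >-10, r--
l=0 r=13: -8+31=23 >-10, r--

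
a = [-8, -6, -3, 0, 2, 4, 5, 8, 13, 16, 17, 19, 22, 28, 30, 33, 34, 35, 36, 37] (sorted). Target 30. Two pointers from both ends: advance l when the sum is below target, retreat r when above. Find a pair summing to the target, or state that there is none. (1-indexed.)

l=1 r=20: -8+37=29 <30, l++
l=2 r=20: -6+37=31 >30, r--
l=2 r=19: -6+36=30, found

(-6, 36)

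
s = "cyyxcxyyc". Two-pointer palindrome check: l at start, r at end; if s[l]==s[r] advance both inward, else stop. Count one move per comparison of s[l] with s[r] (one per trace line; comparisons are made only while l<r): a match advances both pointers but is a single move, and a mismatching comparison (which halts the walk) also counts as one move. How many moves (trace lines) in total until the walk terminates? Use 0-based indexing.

4 moves

l=0 r=8: 'c'=='c', l++,r--
l=1 r=7: 'y'=='y', l++,r--
l=2 r=6: 'y'=='y', l++,r--
l=3 r=5: 'x'=='x', l++,r--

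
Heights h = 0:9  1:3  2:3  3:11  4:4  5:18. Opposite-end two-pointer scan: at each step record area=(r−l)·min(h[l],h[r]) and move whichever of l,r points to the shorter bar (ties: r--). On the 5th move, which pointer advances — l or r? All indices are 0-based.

l

[0,5] min(9,18)*5=45 best=45 * → l++
[1,5] min(3,18)*4=12 best=45 → l++
[2,5] min(3,18)*3=9 best=45 → l++
[3,5] min(11,18)*2=22 best=45 → l++
[4,5] min(4,18)*1=4 best=45 → l++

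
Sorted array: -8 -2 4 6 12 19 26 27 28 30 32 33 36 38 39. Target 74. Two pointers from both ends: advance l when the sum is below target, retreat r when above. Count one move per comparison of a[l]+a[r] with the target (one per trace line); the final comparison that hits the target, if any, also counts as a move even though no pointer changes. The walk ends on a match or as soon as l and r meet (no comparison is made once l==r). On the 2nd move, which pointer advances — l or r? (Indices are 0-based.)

l=0 r=14: -8+39=31 <74, l++
l=1 r=14: -2+39=37 <74, l++

l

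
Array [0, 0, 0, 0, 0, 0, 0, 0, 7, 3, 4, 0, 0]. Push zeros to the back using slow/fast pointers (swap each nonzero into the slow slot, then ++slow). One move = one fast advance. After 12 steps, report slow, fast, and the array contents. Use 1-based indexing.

slow=4, fast=13, a=[7, 3, 4, 0, 0, 0, 0, 0, 0, 0, 0, 0, 0]

slow=1 fast=1: a[fast]=0, fast++
slow=1 fast=2: a[fast]=0, fast++
slow=1 fast=3: a[fast]=0, fast++
slow=1 fast=4: a[fast]=0, fast++
slow=1 fast=5: a[fast]=0, fast++
slow=1 fast=6: a[fast]=0, fast++
slow=1 fast=7: a[fast]=0, fast++
slow=1 fast=8: a[fast]=0, fast++
slow=1 fast=9: a[fast]=7≠0 swap→a[1]=7, slow++,fast++
slow=2 fast=10: a[fast]=3≠0 swap→a[2]=3, slow++,fast++
slow=3 fast=11: a[fast]=4≠0 swap→a[3]=4, slow++,fast++
slow=4 fast=12: a[fast]=0, fast++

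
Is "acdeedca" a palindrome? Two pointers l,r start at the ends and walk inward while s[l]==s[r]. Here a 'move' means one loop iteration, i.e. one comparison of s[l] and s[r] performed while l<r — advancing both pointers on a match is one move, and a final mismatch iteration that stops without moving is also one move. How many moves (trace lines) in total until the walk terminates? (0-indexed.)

l=0 r=7: 'a'=='a', l++,r--
l=1 r=6: 'c'=='c', l++,r--
l=2 r=5: 'd'=='d', l++,r--
l=3 r=4: 'e'=='e', l++,r--

4 moves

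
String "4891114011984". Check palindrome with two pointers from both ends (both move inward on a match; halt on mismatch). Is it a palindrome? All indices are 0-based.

not a palindrome (mismatch at 5,7)

l=0 r=12: '4'=='4', l++,r--
l=1 r=11: '8'=='8', l++,r--
l=2 r=10: '9'=='9', l++,r--
l=3 r=9: '1'=='1', l++,r--
l=4 r=8: '1'=='1', l++,r--
l=5 r=7: '1'!='0', stop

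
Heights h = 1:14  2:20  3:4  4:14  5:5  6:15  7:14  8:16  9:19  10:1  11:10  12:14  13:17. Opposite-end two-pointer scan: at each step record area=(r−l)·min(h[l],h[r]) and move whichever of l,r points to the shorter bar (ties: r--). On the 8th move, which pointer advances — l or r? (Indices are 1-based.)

l=1 r=13: min(14,17)*12=168 best=168 *, l++
l=2 r=13: min(20,17)*11=187 best=187 *, r--
l=2 r=12: min(20,14)*10=140 best=187, r--
l=2 r=11: min(20,10)*9=90 best=187, r--
l=2 r=10: min(20,1)*8=8 best=187, r--
l=2 r=9: min(20,19)*7=133 best=187, r--
l=2 r=8: min(20,16)*6=96 best=187, r--
l=2 r=7: min(20,14)*5=70 best=187, r--

r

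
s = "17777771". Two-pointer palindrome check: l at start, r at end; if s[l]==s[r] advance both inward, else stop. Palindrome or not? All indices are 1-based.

l=1 r=8: '1'=='1', l++,r--
l=2 r=7: '7'=='7', l++,r--
l=3 r=6: '7'=='7', l++,r--
l=4 r=5: '7'=='7', l++,r--

palindrome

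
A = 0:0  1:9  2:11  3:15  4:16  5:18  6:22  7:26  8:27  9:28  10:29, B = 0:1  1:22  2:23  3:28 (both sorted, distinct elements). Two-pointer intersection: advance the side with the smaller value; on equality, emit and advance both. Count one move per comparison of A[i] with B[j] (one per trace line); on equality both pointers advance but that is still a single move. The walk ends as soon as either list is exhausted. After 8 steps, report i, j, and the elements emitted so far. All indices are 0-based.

i=0 j=0: 0<1, i++
i=1 j=0: 9>1, j++
i=1 j=1: 9<22, i++
i=2 j=1: 11<22, i++
i=3 j=1: 15<22, i++
i=4 j=1: 16<22, i++
i=5 j=1: 18<22, i++
i=6 j=1: 22==22 emit, i++,j++

i=7, j=2, emitted=[22]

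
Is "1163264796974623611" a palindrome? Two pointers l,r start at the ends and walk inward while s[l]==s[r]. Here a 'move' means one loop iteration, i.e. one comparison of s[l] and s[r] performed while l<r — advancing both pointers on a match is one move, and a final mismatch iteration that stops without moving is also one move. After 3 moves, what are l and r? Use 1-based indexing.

l=4, r=16

[1,19] '1'=='1' → l++,r--
[2,18] '1'=='1' → l++,r--
[3,17] '6'=='6' → l++,r--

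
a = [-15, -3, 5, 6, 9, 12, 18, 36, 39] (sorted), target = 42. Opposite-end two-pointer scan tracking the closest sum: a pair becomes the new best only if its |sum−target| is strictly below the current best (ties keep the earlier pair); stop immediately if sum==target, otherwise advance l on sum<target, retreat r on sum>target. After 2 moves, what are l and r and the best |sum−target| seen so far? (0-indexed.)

l=2, r=8, best |Δ|=6

l=0 r=8: -15+39=24 d=18 *, l++
l=1 r=8: -3+39=36 d=6 *, l++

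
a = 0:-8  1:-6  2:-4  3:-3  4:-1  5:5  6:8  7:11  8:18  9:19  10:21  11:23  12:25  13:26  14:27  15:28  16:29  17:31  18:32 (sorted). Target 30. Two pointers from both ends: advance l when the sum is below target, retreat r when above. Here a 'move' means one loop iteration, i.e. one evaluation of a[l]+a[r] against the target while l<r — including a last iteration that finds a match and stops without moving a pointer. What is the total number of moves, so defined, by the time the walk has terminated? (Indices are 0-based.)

6 moves

[0,18] -8+32=24 <30 → l++
[1,18] -6+32=26 <30 → l++
[2,18] -4+32=28 <30 → l++
[3,18] -3+32=29 <30 → l++
[4,18] -1+32=31 >30 → r--
[4,17] -1+31=30 → found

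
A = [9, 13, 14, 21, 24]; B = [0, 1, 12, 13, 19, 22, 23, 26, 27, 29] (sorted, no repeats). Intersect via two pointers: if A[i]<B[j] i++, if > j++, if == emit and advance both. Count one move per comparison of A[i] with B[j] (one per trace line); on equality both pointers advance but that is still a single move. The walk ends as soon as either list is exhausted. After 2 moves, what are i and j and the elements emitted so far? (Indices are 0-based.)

i=0, j=2, emitted=[]

i=0 j=0: 9>0, j++
i=0 j=1: 9>1, j++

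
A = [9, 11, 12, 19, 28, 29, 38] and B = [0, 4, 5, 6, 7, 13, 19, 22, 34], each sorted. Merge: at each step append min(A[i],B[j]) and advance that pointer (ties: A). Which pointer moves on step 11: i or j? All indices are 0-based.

i=0 j=0: A[i]=9>B[j]=0 take 0, j++
i=0 j=1: A[i]=9>B[j]=4 take 4, j++
i=0 j=2: A[i]=9>B[j]=5 take 5, j++
i=0 j=3: A[i]=9>B[j]=6 take 6, j++
i=0 j=4: A[i]=9>B[j]=7 take 7, j++
i=0 j=5: A[i]=9<=B[j]=13 take 9, i++
i=1 j=5: A[i]=11<=B[j]=13 take 11, i++
i=2 j=5: A[i]=12<=B[j]=13 take 12, i++
i=3 j=5: A[i]=19>B[j]=13 take 13, j++
i=3 j=6: A[i]=19<=B[j]=19 take 19, i++
i=4 j=6: A[i]=28>B[j]=19 take 19, j++

j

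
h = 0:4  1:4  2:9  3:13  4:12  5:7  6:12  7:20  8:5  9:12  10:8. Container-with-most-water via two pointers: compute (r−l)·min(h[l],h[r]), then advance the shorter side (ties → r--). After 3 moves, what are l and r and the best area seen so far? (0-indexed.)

l=2, r=9, best area=64

[0,10] min(4,8)*10=40 best=40 * → l++
[1,10] min(4,8)*9=36 best=40 → l++
[2,10] min(9,8)*8=64 best=64 * → r--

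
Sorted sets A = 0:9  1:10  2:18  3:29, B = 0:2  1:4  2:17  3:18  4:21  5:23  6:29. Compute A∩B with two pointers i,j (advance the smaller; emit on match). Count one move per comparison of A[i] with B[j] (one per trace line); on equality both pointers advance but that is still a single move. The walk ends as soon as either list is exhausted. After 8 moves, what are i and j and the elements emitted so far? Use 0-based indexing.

i=3, j=6, emitted=[18]

[i=0,j=0] 9>2 → j++
[i=0,j=1] 9>4 → j++
[i=0,j=2] 9<17 → i++
[i=1,j=2] 10<17 → i++
[i=2,j=2] 18>17 → j++
[i=2,j=3] 18==18 emit → i++,j++
[i=3,j=4] 29>21 → j++
[i=3,j=5] 29>23 → j++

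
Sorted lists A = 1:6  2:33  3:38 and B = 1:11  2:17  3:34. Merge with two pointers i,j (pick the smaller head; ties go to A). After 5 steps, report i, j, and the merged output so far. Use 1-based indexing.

i=3, j=4, merged so far=[6, 11, 17, 33, 34]

[i=1,j=1] A[i]=6<=B[j]=11 take 6 → i++
[i=2,j=1] A[i]=33>B[j]=11 take 11 → j++
[i=2,j=2] A[i]=33>B[j]=17 take 17 → j++
[i=2,j=3] A[i]=33<=B[j]=34 take 33 → i++
[i=3,j=3] A[i]=38>B[j]=34 take 34 → j++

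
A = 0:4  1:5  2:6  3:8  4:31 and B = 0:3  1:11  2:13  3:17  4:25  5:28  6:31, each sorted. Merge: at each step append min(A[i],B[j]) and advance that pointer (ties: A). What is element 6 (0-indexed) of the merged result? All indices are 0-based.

merged[6] = 13

i=0 j=0: A[i]=4>B[j]=3 take 3, j++
i=0 j=1: A[i]=4<=B[j]=11 take 4, i++
i=1 j=1: A[i]=5<=B[j]=11 take 5, i++
i=2 j=1: A[i]=6<=B[j]=11 take 6, i++
i=3 j=1: A[i]=8<=B[j]=11 take 8, i++
i=4 j=1: A[i]=31>B[j]=11 take 11, j++
i=4 j=2: A[i]=31>B[j]=13 take 13, j++
i=4 j=3: A[i]=31>B[j]=17 take 17, j++
i=4 j=4: A[i]=31>B[j]=25 take 25, j++
i=4 j=5: A[i]=31>B[j]=28 take 28, j++
i=4 j=6: A[i]=31<=B[j]=31 take 31, i++
i=5 j=6: A done, take B[j]=31, j++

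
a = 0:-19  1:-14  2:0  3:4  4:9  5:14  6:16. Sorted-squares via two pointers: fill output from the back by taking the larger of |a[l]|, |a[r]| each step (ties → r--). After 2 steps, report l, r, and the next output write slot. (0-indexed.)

l=1, r=5, next write slot=4

[0,6] |-19|>|16| out[6]=361 → l++
[1,6] |-14|<=|16| out[5]=256 → r--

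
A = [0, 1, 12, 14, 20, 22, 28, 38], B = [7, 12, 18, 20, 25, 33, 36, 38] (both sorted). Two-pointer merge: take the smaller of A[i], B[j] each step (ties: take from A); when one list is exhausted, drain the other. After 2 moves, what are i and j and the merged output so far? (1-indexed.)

i=3, j=1, merged so far=[0, 1]

i=1 j=1: A[i]=0<=B[j]=7 take 0, i++
i=2 j=1: A[i]=1<=B[j]=7 take 1, i++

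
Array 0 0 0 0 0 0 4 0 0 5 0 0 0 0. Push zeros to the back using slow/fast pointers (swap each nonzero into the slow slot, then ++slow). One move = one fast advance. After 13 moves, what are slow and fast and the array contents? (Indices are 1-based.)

(s=1,f=1) a[fast]=0 → fast++
(s=1,f=2) a[fast]=0 → fast++
(s=1,f=3) a[fast]=0 → fast++
(s=1,f=4) a[fast]=0 → fast++
(s=1,f=5) a[fast]=0 → fast++
(s=1,f=6) a[fast]=0 → fast++
(s=1,f=7) a[fast]=4≠0 swap→a[1]=4 → slow++,fast++
(s=2,f=8) a[fast]=0 → fast++
(s=2,f=9) a[fast]=0 → fast++
(s=2,f=10) a[fast]=5≠0 swap→a[2]=5 → slow++,fast++
(s=3,f=11) a[fast]=0 → fast++
(s=3,f=12) a[fast]=0 → fast++
(s=3,f=13) a[fast]=0 → fast++

slow=3, fast=14, a=[4, 5, 0, 0, 0, 0, 0, 0, 0, 0, 0, 0, 0, 0]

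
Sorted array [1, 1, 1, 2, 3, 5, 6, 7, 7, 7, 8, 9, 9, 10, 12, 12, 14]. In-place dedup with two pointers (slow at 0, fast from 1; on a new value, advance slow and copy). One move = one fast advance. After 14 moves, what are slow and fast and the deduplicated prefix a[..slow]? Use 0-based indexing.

slow=0 fast=1: a[fast]=1=a[slow] dup, fast++
slow=0 fast=2: a[fast]=1=a[slow] dup, fast++
slow=0 fast=3: a[fast]=2≠a[slow]=1 write a[1]=2, slow++,fast++
slow=1 fast=4: a[fast]=3≠a[slow]=2 write a[2]=3, slow++,fast++
slow=2 fast=5: a[fast]=5≠a[slow]=3 write a[3]=5, slow++,fast++
slow=3 fast=6: a[fast]=6≠a[slow]=5 write a[4]=6, slow++,fast++
slow=4 fast=7: a[fast]=7≠a[slow]=6 write a[5]=7, slow++,fast++
slow=5 fast=8: a[fast]=7=a[slow] dup, fast++
slow=5 fast=9: a[fast]=7=a[slow] dup, fast++
slow=5 fast=10: a[fast]=8≠a[slow]=7 write a[6]=8, slow++,fast++
slow=6 fast=11: a[fast]=9≠a[slow]=8 write a[7]=9, slow++,fast++
slow=7 fast=12: a[fast]=9=a[slow] dup, fast++
slow=7 fast=13: a[fast]=10≠a[slow]=9 write a[8]=10, slow++,fast++
slow=8 fast=14: a[fast]=12≠a[slow]=10 write a[9]=12, slow++,fast++

slow=9, fast=15, prefix=[1, 2, 3, 5, 6, 7, 8, 9, 10, 12]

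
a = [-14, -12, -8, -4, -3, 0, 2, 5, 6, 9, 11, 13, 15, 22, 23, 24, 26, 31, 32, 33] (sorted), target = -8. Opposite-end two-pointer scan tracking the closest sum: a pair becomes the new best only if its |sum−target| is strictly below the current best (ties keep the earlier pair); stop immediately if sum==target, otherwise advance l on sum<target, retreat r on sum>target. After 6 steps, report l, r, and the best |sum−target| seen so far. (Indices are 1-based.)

l=1, r=14, best |Δ|=17

[1,20] -14+33=19 d=27 * → r--
[1,19] -14+32=18 d=26 * → r--
[1,18] -14+31=17 d=25 * → r--
[1,17] -14+26=12 d=20 * → r--
[1,16] -14+24=10 d=18 * → r--
[1,15] -14+23=9 d=17 * → r--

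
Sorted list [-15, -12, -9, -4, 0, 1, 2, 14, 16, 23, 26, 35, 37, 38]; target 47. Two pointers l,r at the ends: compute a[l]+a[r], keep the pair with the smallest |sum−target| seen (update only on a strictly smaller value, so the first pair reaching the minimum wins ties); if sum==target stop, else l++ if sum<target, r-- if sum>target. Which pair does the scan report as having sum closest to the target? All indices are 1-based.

[1,14] -15+38=23 d=24 * → l++
[2,14] -12+38=26 d=21 * → l++
[3,14] -9+38=29 d=18 * → l++
[4,14] -4+38=34 d=13 * → l++
[5,14] 0+38=38 d=9 * → l++
[6,14] 1+38=39 d=8 * → l++
[7,14] 2+38=40 d=7 * → l++
[8,14] 14+38=52 d=5 * → r--
[8,13] 14+37=51 d=4 * → r--
[8,12] 14+35=49 d=2 * → r--
[8,11] 14+26=40 d=7 → l++
[9,11] 16+26=42 d=5 → l++
[10,11] 23+26=49 d=2 → r--

pair (14, 35) with sum 49 (|Δ|=2)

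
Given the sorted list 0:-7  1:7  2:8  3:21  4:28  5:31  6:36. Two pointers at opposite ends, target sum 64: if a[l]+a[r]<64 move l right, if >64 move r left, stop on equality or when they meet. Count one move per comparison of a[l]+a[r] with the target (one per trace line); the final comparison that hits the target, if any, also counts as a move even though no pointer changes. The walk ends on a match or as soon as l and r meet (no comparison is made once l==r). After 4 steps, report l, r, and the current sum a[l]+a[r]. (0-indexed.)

l=0 r=6: -7+36=29 <64, l++
l=1 r=6: 7+36=43 <64, l++
l=2 r=6: 8+36=44 <64, l++
l=3 r=6: 21+36=57 <64, l++

l=4, r=6, sum=64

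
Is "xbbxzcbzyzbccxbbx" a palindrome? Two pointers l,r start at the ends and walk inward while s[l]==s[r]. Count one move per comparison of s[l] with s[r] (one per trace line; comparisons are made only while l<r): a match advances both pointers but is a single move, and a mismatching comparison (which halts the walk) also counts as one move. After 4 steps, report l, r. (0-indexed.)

l=4, r=12

l=0 r=16: 'x'=='x', l++,r--
l=1 r=15: 'b'=='b', l++,r--
l=2 r=14: 'b'=='b', l++,r--
l=3 r=13: 'x'=='x', l++,r--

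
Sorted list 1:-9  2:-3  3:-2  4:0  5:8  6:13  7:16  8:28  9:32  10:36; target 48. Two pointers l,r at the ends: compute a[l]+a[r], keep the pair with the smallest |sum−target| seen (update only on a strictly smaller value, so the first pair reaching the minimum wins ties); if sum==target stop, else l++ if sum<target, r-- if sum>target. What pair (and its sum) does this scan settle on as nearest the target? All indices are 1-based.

[1,10] -9+36=27 d=21 * → l++
[2,10] -3+36=33 d=15 * → l++
[3,10] -2+36=34 d=14 * → l++
[4,10] 0+36=36 d=12 * → l++
[5,10] 8+36=44 d=4 * → l++
[6,10] 13+36=49 d=1 * → r--
[6,9] 13+32=45 d=3 → l++
[7,9] 16+32=48 d=0 * → stop

pair (16, 32) with sum 48 (|Δ|=0)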